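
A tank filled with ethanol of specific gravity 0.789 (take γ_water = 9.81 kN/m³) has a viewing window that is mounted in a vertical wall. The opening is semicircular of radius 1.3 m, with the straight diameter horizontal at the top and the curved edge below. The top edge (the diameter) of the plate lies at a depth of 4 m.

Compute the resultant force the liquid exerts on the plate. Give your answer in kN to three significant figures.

γ = 0.789 × 9.81 = 7.74009 kN/m³.
The centroid of a semicircle lies 4r/(3π) = 0.551737 m from the diameter, here below the top edge, so the centroid depth is h_c = 4 + 0.551737 = 4.55174 m.
A = πr²/2 = π × 1.3²/2 = 2.65465 m².
Resultant F = γ·h_c·A = 7.74009 × 4.55174 × 2.65465 = 93.5256 kN.

F ≈ 93.5 kN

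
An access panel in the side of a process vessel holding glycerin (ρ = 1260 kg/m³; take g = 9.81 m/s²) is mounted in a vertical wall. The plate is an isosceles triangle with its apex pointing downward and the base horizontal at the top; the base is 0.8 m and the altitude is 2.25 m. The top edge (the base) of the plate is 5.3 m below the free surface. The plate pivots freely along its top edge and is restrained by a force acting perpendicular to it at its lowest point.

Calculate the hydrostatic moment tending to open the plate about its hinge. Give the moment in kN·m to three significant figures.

γ = ρg = 1260 × 9.81 / 1000 = 12.3606 kN/m³.
With the apex down, the centroid sits h/3 = 2.25/3 = 0.75 m below the base (the top edge), so the centroid depth is h_c = 5.3 + 0.75 = 6.05 m.
A = ½ × 0.8 × 2.25 = 0.9 m².
Resultant F = γ·h_c·A = 12.3606 × 6.05 × 0.9 = 67.3035 kN.
I_c = b·h³/36 = 0.8 × 2.25³/36 = 0.253125 m⁴.
Centre of pressure: y_p = y_c + I_c/(y_c·A) = 6.05 + 0.253125/(6.05 × 0.9) = 6.05 + 0.0464876 = 6.09649 m along the plane.
The resultant acts 0.75 + 0.0464876 = 0.796488 m (along the plate) below the hinge at the top edge, so the moment about the hinge is M = F × 0.796488 = 67.3035 × 0.796488 = 53.6064 kN·m.

M ≈ 53.6 kN·m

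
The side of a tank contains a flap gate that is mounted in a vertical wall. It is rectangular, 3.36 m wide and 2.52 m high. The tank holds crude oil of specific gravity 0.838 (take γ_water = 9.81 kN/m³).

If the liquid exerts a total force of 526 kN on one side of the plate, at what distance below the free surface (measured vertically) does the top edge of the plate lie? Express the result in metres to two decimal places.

γ = 0.838 × 9.81 = 8.22078 kN/m³.
A = 3.36 × 2.52 = 8.4672 m².
From F = γ·h_c·A, the centroid depth is h_c = 526/(8.22078 × 8.4672) = 7.55671 m.
The centroid lies 2.52/2 = 1.26 m below the top edge, so the top edge sits at h_top = 7.55671 − 1.26 = 6.29671 m below the surface.

d_top ≈ 6.30 m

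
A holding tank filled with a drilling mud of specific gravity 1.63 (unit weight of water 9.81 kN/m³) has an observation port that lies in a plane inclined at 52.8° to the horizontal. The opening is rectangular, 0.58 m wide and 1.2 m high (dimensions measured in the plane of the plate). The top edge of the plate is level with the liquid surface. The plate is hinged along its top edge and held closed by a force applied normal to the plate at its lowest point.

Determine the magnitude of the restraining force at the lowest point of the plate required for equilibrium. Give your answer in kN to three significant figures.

P ≈ 3.55 kN

γ = 1.63 × 9.81 = 15.9903 kN/m³.
Let θ = 52.8° be the plate's angle to the horizontal; measure y along the incline from where the plane meets the free surface. Vertical depth h = y·sinθ with sinθ = 0.796530.
The centroid lies 1.2/2 = 0.6 m below the top edge, so y_c = 0.6 m and h_c = 0.6 × 0.796530 = 0.477918 m.
A = 0.58 × 1.2 = 0.696 m².
Resultant F = γ·h_c·A = 15.9903 × 0.477918 × 0.696 = 5.31887 kN.
I_c = b·h³/12 = 0.58 × 1.2³/12 = 0.08352 m⁴.
Centre of pressure: y_p = y_c + I_c/(y_c·A) = 0.6 + 0.08352/(0.6 × 0.696) = 0.6 + 0.2 = 0.8 m along the plane.
The resultant acts 0.6 + 0.2 = 0.8 m (along the plate) below the hinge at the top edge, so the moment about the hinge is M = F × 0.8 = 5.31887 × 0.8 = 4.2551 kN·m.
A normal force at the bottom, 1.2 m from the hinge, must supply this moment: P = 4.2551/1.2 = 3.54592 kN.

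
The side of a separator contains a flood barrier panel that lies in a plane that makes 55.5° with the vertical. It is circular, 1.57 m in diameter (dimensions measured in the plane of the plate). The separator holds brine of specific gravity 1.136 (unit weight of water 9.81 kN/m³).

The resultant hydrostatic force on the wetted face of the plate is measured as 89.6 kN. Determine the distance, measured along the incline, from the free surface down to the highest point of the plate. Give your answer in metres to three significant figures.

y_top ≈ 6.55 m

γ = 1.136 × 9.81 = 11.14416 kN/m³.
A = π(0.785)² = 1.93593 m².
From F = γ·h_c·A, the centroid depth is h_c = 89.6/(11.14416 × 1.93593) = 4.15309 m.
The plate makes 55.5° with the vertical, i.e. θ = 90° − 55.5° = 34.5° to the horizontal. Measuring y along the incline from the free-surface line, vertical depth h = y·sinθ with sinθ = 0.566406.
Along the incline, y_c = h_c/sinθ = 4.15309/0.566406 = 7.33236 m.
The centroid is at the centre, 0.785 m below the top of the plate, so the highest point sits at y_top = 7.33236 − 0.785 = 6.54736 m along the incline.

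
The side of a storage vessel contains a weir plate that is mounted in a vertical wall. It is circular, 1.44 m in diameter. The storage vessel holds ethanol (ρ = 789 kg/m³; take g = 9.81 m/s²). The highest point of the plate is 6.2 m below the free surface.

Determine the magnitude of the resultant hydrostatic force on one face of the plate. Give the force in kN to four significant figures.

γ = ρg = 789 × 9.81 / 1000 = 7.74009 kN/m³.
The centroid is at the centre, 0.72 m below the top of the plate, so the centroid depth is h_c = 6.2 + 0.72 = 6.92 m.
A = π(0.72)² = 1.6286 m².
Resultant F = γ·h_c·A = 7.74009 × 6.92 × 1.6286 = 87.2301 kN.

F ≈ 87.23 kN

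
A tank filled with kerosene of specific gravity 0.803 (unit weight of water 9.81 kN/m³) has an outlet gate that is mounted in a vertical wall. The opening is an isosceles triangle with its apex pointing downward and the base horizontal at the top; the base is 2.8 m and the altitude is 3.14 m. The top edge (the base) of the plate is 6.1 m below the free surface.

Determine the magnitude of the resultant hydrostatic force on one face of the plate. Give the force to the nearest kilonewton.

γ = 0.803 × 9.81 = 7.87743 kN/m³.
With the apex down, the centroid sits h/3 = 3.14/3 = 1.04667 m below the base (the top edge), so the centroid depth is h_c = 6.1 + 1.04667 = 7.14667 m.
A = ½ × 2.8 × 3.14 = 4.396 m².
Resultant F = γ·h_c·A = 7.87743 × 7.14667 × 4.396 = 247.483 kN.

F ≈ 247 kN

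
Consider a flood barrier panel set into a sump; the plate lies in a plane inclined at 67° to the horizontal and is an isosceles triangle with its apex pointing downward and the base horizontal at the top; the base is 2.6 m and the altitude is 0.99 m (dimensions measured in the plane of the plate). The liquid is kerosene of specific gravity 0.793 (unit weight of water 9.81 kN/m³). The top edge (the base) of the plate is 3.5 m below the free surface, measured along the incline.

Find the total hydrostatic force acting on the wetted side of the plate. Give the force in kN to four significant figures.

γ = 0.793 × 9.81 = 7.77933 kN/m³.
Let θ = 67° be the plate's angle to the horizontal; measure y along the incline from where the plane meets the free surface. Vertical depth h = y·sinθ with sinθ = 0.920505.
With the apex down, the centroid sits h/3 = 0.99/3 = 0.33 m below the base (the top edge), so y_c = 3.5 + 0.33 = 3.83 m and h_c = 3.83 × 0.920505 = 3.52553 m.
A = ½ × 2.6 × 0.99 = 1.287 m².
Resultant F = γ·h_c·A = 7.77933 × 3.52553 × 1.287 = 35.2976 kN.

F ≈ 35.30 kN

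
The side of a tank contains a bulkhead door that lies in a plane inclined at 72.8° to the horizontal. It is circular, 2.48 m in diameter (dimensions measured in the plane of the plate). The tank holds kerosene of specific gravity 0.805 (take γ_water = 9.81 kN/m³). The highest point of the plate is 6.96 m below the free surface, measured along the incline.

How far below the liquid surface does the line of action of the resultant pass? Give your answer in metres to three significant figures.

h_p = 7.88 m

γ = 0.805 × 9.81 = 7.89705 kN/m³.
Let θ = 72.8° be the plate's angle to the horizontal; measure y along the incline from where the plane meets the free surface. Vertical depth h = y·sinθ with sinθ = 0.955278.
The centroid is at the centre, 1.24 m below the top of the plate, so y_c = 6.96 + 1.24 = 8.2 m and h_c = 8.2 × 0.955278 = 7.83328 m.
A = π(1.24)² = 4.83051 m².
Resultant F = γ·h_c·A = 7.89705 × 7.83328 × 4.83051 = 298.814 kN.
I_c = πr⁴/4 = π × 1.24⁴/4 = 1.85685 m⁴.
Centre of pressure: y_p = y_c + I_c/(y_c·A) = 8.2 + 1.85685/(8.2 × 4.83051) = 8.2 + 0.0468781 = 8.24688 m along the plane.
Vertically, h_p = y_p·sinθ = 8.24688 × 0.955278 = 7.87806 m.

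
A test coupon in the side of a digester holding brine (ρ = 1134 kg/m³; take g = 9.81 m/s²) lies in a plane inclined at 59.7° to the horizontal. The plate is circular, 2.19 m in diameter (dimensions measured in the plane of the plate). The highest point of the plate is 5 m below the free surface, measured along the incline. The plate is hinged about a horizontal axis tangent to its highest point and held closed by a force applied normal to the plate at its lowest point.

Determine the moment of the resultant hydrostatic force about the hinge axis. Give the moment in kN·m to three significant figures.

M ≈ 252 kN·m

γ = ρg = 1134 × 9.81 / 1000 = 11.12454 kN/m³.
Let θ = 59.7° be the plate's angle to the horizontal; measure y along the incline from where the plane meets the free surface. Vertical depth h = y·sinθ with sinθ = 0.863396.
The centroid is at the centre, 1.095 m below the top of the plate, so y_c = 5 + 1.095 = 6.095 m and h_c = 6.095 × 0.863396 = 5.2624 m.
A = π(1.095)² = 3.76685 m².
Resultant F = γ·h_c·A = 11.12454 × 5.2624 × 3.76685 = 220.518 kN.
I_c = πr⁴/4 = π × 1.095⁴/4 = 1.12914 m⁴.
Centre of pressure: y_p = y_c + I_c/(y_c·A) = 6.095 + 1.12914/(6.095 × 3.76685) = 6.095 + 0.0491808 = 6.14418 m along the plane.
The resultant acts 1.095 + 0.0491808 = 1.14418 m (along the plate) below the hinge at the top edge, so the moment about the hinge is M = F × 1.14418 = 220.518 × 1.14418 = 252.312 kN·m.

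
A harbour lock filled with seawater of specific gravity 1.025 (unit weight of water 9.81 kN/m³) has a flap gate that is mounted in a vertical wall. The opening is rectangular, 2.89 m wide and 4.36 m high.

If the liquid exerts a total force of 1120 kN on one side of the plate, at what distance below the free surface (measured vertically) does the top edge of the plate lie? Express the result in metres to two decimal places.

γ = 1.025 × 9.81 = 10.05525 kN/m³.
A = 2.89 × 4.36 = 12.6004 m².
From F = γ·h_c·A, the centroid depth is h_c = 1120/(10.05525 × 12.6004) = 8.83977 m.
The centroid lies 4.36/2 = 2.18 m below the top edge, so the top edge sits at h_top = 8.83977 − 2.18 = 6.65977 m below the surface.

d_top ≈ 6.66 m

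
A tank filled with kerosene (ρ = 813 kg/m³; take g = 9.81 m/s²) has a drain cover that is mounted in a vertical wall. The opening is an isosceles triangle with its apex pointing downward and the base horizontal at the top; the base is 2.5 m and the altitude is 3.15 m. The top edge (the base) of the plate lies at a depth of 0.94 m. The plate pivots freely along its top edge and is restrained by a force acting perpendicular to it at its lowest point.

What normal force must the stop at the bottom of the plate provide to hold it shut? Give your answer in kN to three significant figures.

γ = ρg = 813 × 9.81 / 1000 = 7.97553 kN/m³.
With the apex down, the centroid sits h/3 = 3.15/3 = 1.05 m below the base (the top edge), so the centroid depth is h_c = 0.94 + 1.05 = 1.99 m.
A = ½ × 2.5 × 3.15 = 3.9375 m².
Resultant F = γ·h_c·A = 7.97553 × 1.99 × 3.9375 = 62.4933 kN.
I_c = b·h³/36 = 2.5 × 3.15³/36 = 2.17055 m⁴.
Centre of pressure: y_p = y_c + I_c/(y_c·A) = 1.99 + 2.17055/(1.99 × 3.9375) = 1.99 + 0.27701 = 2.26701 m along the plane.
The resultant acts 1.05 + 0.27701 = 1.32701 m (along the plate) below the hinge at the top edge, so the moment about the hinge is M = F × 1.32701 = 62.4933 × 1.32701 = 82.9292 kN·m.
A normal force at the bottom, 3.15 m from the hinge, must supply this moment: P = 82.9292/3.15 = 26.3267 kN.

P ≈ 26.3 kN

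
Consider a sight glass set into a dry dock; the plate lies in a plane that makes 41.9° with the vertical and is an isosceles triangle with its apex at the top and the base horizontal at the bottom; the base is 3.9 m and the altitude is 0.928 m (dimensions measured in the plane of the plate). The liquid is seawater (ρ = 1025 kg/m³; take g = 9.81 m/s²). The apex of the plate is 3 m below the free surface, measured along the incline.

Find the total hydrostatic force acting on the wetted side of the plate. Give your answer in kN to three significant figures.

γ = ρg = 1025 × 9.81 / 1000 = 10.05525 kN/m³.
The plate makes 41.9° with the vertical, i.e. θ = 90° − 41.9° = 48.1° to the horizontal. Measuring y along the incline from the free-surface line, vertical depth h = y·sinθ with sinθ = 0.744312.
With the apex up, the centroid sits 2h/3 = 2 × 0.928/3 = 0.618667 m below the apex, so y_c = 3 + 0.618667 = 3.61867 m and h_c = 3.61867 × 0.744312 = 2.69342 m.
A = ½ × 3.9 × 0.928 = 1.8096 m².
Resultant F = γ·h_c·A = 10.05525 × 2.69342 × 1.8096 = 49.0094 kN.

F ≈ 49.0 kN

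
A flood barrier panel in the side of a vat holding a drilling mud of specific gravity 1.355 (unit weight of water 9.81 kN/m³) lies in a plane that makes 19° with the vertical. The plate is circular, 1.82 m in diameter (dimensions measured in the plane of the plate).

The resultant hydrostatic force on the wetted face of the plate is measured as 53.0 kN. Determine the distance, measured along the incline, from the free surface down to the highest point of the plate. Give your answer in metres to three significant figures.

y_top ≈ 0.711 m

γ = 1.355 × 9.81 = 13.29255 kN/m³.
A = π(0.91)² = 2.60155 m².
From F = γ·h_c·A, the centroid depth is h_c = 53.0/(13.29255 × 2.60155) = 1.53262 m.
The plate makes 19° with the vertical, i.e. θ = 90° − 19° = 71° to the horizontal. Measuring y along the incline from the free-surface line, vertical depth h = y·sinθ with sinθ = 0.945519.
Along the incline, y_c = h_c/sinθ = 1.53262/0.945519 = 1.62093 m.
The centroid is at the centre, 0.91 m below the top of the plate, so the highest point sits at y_top = 1.62093 − 0.91 = 0.71093 m along the incline.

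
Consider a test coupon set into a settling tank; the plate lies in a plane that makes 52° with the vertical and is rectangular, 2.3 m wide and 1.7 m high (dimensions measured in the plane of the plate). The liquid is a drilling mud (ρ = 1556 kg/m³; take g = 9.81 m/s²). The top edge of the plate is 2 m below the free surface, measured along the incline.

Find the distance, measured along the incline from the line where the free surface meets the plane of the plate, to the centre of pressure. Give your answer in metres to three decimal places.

y_p = 2.935 m

γ = ρg = 1556 × 9.81 / 1000 = 15.26436 kN/m³.
The plate makes 52° with the vertical, i.e. θ = 90° − 52° = 38° to the horizontal. Measuring y along the incline from the free-surface line, vertical depth h = y·sinθ with sinθ = 0.615661.
The centroid lies 1.7/2 = 0.85 m below the top edge, so y_c = 2 + 0.85 = 2.85 m and h_c = 2.85 × 0.615661 = 1.75463 m.
A = 2.3 × 1.7 = 3.91 m².
Resultant F = γ·h_c·A = 15.26436 × 1.75463 × 3.91 = 104.723 kN.
I_c = b·h³/12 = 2.3 × 1.7³/12 = 0.941658 m⁴.
Centre of pressure: y_p = y_c + I_c/(y_c·A) = 2.85 + 0.941658/(2.85 × 3.91) = 2.85 + 0.0845029 = 2.9345 m along the plane.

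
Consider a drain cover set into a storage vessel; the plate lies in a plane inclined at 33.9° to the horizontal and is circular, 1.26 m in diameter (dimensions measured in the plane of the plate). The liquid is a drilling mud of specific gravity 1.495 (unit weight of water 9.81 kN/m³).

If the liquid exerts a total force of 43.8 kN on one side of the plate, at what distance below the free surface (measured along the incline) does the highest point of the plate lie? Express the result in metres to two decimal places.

γ = 1.495 × 9.81 = 14.66595 kN/m³.
A = π(0.63)² = 1.2469 m².
From F = γ·h_c·A, the centroid depth is h_c = 43.8/(14.66595 × 1.2469) = 2.39515 m.
Let θ = 33.9° be the plate's angle to the horizontal; measure y along the incline from where the plane meets the free surface. Vertical depth h = y·sinθ with sinθ = 0.557745.
Along the incline, y_c = h_c/sinθ = 2.39515/0.557745 = 4.29435 m.
The centroid is at the centre, 0.63 m below the top of the plate, so the highest point sits at y_top = 4.29435 − 0.63 = 3.66435 m along the incline.

y_top ≈ 3.66 m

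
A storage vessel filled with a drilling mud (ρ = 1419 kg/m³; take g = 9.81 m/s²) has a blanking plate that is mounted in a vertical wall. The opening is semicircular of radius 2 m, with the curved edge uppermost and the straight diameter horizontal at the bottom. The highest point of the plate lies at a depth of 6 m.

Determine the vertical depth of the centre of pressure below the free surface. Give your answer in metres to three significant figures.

h_p = 7.19 m

γ = ρg = 1419 × 9.81 / 1000 = 13.92039 kN/m³.
The centroid lies 4r/(3π) = 0.848826 m above the diameter, so r − 4r/(3π) = 2 − 0.848826 = 1.15117 m below the topmost point, so the centroid depth is h_c = 6 + 1.15117 = 7.15117 m.
A = πr²/2 = π × 2²/2 = 6.28319 m².
Resultant F = γ·h_c·A = 13.92039 × 7.15117 × 6.28319 = 625.473 kN.
I_c = (π/8 − 8/(9π))·r⁴ = 0.109757 × 2⁴ = 1.75611 m⁴.
Centre of pressure: y_p = y_c + I_c/(y_c·A) = 7.15117 + 1.75611/(7.15117 × 6.28319) = 7.15117 + 0.0390836 = 7.19025 m along the plane.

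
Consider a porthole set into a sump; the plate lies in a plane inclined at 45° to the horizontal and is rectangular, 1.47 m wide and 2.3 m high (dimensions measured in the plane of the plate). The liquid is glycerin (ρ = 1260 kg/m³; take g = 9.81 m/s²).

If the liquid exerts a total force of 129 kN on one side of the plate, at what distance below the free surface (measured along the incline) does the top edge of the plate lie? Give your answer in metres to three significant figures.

y_top ≈ 3.22 m

γ = ρg = 1260 × 9.81 / 1000 = 12.3606 kN/m³.
A = 1.47 × 2.3 = 3.381 m².
From F = γ·h_c·A, the centroid depth is h_c = 129/(12.3606 × 3.381) = 3.08678 m.
Let θ = 45° be the plate's angle to the horizontal; measure y along the incline from where the plane meets the free surface. Vertical depth h = y·sinθ with sinθ = 0.707107.
Along the incline, y_c = h_c/sinθ = 3.08678/0.707107 = 4.36536 m.
The centroid lies 2.3/2 = 1.15 m below the top edge, so the top edge sits at y_top = 4.36536 − 1.15 = 3.21536 m along the incline.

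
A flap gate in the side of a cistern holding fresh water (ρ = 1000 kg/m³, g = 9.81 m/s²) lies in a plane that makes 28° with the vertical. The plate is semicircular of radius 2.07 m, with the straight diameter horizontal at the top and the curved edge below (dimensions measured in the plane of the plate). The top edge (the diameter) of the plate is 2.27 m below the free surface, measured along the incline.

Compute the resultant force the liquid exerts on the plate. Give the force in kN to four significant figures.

F ≈ 183.6 kN

γ = ρg = 1000 × 9.81 = 9810 N/m³ = 9.81 kN/m³.
The plate makes 28° with the vertical, i.e. θ = 90° − 28° = 62° to the horizontal. Measuring y along the incline from the free-surface line, vertical depth h = y·sinθ with sinθ = 0.882948.
The centroid of a semicircle lies 4r/(3π) = 0.878535 m from the diameter, here below the top edge, so y_c = 2.27 + 0.878535 = 3.14853 m and h_c = 3.14853 × 0.882948 = 2.77999 m.
A = πr²/2 = π × 2.07²/2 = 6.73071 m².
Resultant F = γ·h_c·A = 9.81 × 2.77999 × 6.73071 = 183.558 kN.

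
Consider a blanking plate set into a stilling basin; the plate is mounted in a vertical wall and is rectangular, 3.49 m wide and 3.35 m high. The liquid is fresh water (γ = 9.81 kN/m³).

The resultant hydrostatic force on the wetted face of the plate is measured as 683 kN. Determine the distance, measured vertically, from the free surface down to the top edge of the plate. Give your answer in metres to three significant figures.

γ = 9.81 kN/m³.
A = 3.49 × 3.35 = 11.6915 m².
From F = γ·h_c·A, the centroid depth is h_c = 683/(9.81 × 11.6915) = 5.955 m.
The centroid lies 3.35/2 = 1.675 m below the top edge, so the top edge sits at h_top = 5.955 − 1.675 = 4.28 m below the surface.

d_top ≈ 4.28 m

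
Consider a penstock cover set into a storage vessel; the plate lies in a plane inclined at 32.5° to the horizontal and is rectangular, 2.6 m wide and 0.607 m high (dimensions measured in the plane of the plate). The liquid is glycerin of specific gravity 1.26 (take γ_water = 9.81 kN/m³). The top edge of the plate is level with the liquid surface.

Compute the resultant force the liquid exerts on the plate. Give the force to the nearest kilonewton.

F ≈ 3 kN

γ = 1.26 × 9.81 = 12.3606 kN/m³.
Let θ = 32.5° be the plate's angle to the horizontal; measure y along the incline from where the plane meets the free surface. Vertical depth h = y·sinθ with sinθ = 0.537300.
The centroid lies 0.607/2 = 0.3035 m below the top edge, so y_c = 0.3035 m and h_c = 0.3035 × 0.537300 = 0.163071 m.
A = 2.6 × 0.607 = 1.5782 m².
Resultant F = γ·h_c·A = 12.3606 × 0.163071 × 1.5782 = 3.18111 kN.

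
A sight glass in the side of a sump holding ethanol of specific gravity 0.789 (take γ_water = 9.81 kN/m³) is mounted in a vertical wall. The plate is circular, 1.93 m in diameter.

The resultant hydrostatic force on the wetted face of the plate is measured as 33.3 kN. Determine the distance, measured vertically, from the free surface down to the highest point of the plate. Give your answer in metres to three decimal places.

d_top ≈ 0.506 m

γ = 0.789 × 9.81 = 7.74009 kN/m³.
A = π(0.965)² = 2.92553 m².
From F = γ·h_c·A, the centroid depth is h_c = 33.3/(7.74009 × 2.92553) = 1.4706 m.
The centroid is at the centre, 0.965 m below the top of the plate, so the highest point sits at h_top = 1.4706 − 0.965 = 0.5056 m below the surface.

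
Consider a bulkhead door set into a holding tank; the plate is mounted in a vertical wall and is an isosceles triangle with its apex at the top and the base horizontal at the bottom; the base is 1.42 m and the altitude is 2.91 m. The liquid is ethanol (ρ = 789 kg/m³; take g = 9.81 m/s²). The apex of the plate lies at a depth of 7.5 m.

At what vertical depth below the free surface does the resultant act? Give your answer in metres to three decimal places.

h_p = 9.490 m

γ = ρg = 789 × 9.81 / 1000 = 7.74009 kN/m³.
With the apex up, the centroid sits 2h/3 = 2 × 2.91/3 = 1.94 m below the apex, so the centroid depth is h_c = 7.5 + 1.94 = 9.44 m.
A = ½ × 1.42 × 2.91 = 2.0661 m².
Resultant F = γ·h_c·A = 7.74009 × 9.44 × 2.0661 = 150.963 kN.
I_c = b·h³/36 = 1.42 × 2.91³/36 = 0.971997 m⁴.
Centre of pressure: y_p = y_c + I_c/(y_c·A) = 9.44 + 0.971997/(9.44 × 2.0661) = 9.44 + 0.0498358 = 9.48984 m along the plane.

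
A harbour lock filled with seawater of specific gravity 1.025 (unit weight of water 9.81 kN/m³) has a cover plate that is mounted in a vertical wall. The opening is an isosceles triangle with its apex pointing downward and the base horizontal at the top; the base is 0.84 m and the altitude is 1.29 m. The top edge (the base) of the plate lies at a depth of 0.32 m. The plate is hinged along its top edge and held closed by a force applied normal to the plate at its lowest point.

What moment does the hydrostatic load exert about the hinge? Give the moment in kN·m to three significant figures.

M ≈ 2.26 kN·m

γ = 1.025 × 9.81 = 10.05525 kN/m³.
With the apex down, the centroid sits h/3 = 1.29/3 = 0.43 m below the base (the top edge), so the centroid depth is h_c = 0.32 + 0.43 = 0.75 m.
A = ½ × 0.84 × 1.29 = 0.5418 m².
Resultant F = γ·h_c·A = 10.05525 × 0.75 × 0.5418 = 4.08595 kN.
I_c = b·h³/36 = 0.84 × 1.29³/36 = 0.0500894 m⁴.
Centre of pressure: y_p = y_c + I_c/(y_c·A) = 0.75 + 0.0500894/(0.75 × 0.5418) = 0.75 + 0.123267 = 0.873267 m along the plane.
The resultant acts 0.43 + 0.123267 = 0.553267 m (along the plate) below the hinge at the top edge, so the moment about the hinge is M = F × 0.553267 = 4.08595 × 0.553267 = 2.26062 kN·m.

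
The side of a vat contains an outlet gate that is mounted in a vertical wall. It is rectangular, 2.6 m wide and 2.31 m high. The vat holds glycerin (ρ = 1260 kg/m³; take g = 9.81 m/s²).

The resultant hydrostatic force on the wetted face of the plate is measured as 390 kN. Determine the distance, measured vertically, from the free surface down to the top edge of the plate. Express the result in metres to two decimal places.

γ = ρg = 1260 × 9.81 / 1000 = 12.3606 kN/m³.
A = 2.6 × 2.31 = 6.006 m².
From F = γ·h_c·A, the centroid depth is h_c = 390/(12.3606 × 6.006) = 5.25339 m.
The centroid lies 2.31/2 = 1.155 m below the top edge, so the top edge sits at h_top = 5.25339 − 1.155 = 4.09839 m below the surface.

d_top ≈ 4.10 m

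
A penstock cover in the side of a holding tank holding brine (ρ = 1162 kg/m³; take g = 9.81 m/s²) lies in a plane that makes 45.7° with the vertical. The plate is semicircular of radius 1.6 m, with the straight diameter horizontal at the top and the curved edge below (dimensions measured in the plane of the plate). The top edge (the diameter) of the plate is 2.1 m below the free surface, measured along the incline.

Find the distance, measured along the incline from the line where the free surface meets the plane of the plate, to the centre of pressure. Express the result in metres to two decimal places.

y_p = 2.84 m

γ = ρg = 1162 × 9.81 / 1000 = 11.39922 kN/m³.
The plate makes 45.7° with the vertical, i.e. θ = 90° − 45.7° = 44.3° to the horizontal. Measuring y along the incline from the free-surface line, vertical depth h = y·sinθ with sinθ = 0.698415.
The centroid of a semicircle lies 4r/(3π) = 0.679061 m from the diameter, here below the top edge, so y_c = 2.1 + 0.679061 = 2.77906 m and h_c = 2.77906 × 0.698415 = 1.94094 m.
A = πr²/2 = π × 1.6²/2 = 4.02124 m².
Resultant F = γ·h_c·A = 11.39922 × 1.94094 × 4.02124 = 88.9707 kN.
I_c = (π/8 − 8/(9π))·r⁴ = 0.109757 × 1.6⁴ = 0.719303 m⁴.
Centre of pressure: y_p = y_c + I_c/(y_c·A) = 2.77906 + 0.719303/(2.77906 × 4.02124) = 2.77906 + 0.0643656 = 2.84343 m along the plane.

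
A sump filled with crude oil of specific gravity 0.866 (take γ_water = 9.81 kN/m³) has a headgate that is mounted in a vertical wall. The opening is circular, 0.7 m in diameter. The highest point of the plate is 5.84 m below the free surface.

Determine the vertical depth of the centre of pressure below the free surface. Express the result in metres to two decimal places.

γ = 0.866 × 9.81 = 8.49546 kN/m³.
The centroid is at the centre, 0.35 m below the top of the plate, so the centroid depth is h_c = 5.84 + 0.35 = 6.19 m.
A = π(0.35)² = 0.384845 m².
Resultant F = γ·h_c·A = 8.49546 × 6.19 × 0.384845 = 20.2378 kN.
I_c = πr⁴/4 = π × 0.35⁴/4 = 0.0117859 m⁴.
Centre of pressure: y_p = y_c + I_c/(y_c·A) = 6.19 + 0.0117859/(6.19 × 0.384845) = 6.19 + 0.00494751 = 6.19495 m along the plane.

h_p = 6.19 m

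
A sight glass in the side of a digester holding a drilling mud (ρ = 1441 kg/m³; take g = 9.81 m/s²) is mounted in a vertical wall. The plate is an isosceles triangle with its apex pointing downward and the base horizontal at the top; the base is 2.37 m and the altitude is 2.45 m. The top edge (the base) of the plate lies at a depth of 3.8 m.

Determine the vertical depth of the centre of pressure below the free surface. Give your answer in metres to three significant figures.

γ = ρg = 1441 × 9.81 / 1000 = 14.13621 kN/m³.
With the apex down, the centroid sits h/3 = 2.45/3 = 0.816667 m below the base (the top edge), so the centroid depth is h_c = 3.8 + 0.816667 = 4.61667 m.
A = ½ × 2.37 × 2.45 = 2.90325 m².
Resultant F = γ·h_c·A = 14.13621 × 4.61667 × 2.90325 = 189.473 kN.
I_c = b·h³/36 = 2.37 × 2.45³/36 = 0.968153 m⁴.
Centre of pressure: y_p = y_c + I_c/(y_c·A) = 4.61667 + 0.968153/(4.61667 × 2.90325) = 4.61667 + 0.0722322 = 4.6889 m along the plane.

h_p = 4.69 m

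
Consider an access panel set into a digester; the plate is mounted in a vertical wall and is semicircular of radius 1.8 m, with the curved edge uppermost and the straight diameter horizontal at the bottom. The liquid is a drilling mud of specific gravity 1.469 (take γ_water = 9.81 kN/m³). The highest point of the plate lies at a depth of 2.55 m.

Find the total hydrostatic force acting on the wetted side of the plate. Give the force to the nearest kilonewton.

F ≈ 263 kN

γ = 1.469 × 9.81 = 14.41089 kN/m³.
The centroid lies 4r/(3π) = 0.763944 m above the diameter, so r − 4r/(3π) = 1.8 − 0.763944 = 1.03606 m below the topmost point, so the centroid depth is h_c = 2.55 + 1.03606 = 3.58606 m.
A = πr²/2 = π × 1.8²/2 = 5.08938 m².
Resultant F = γ·h_c·A = 14.41089 × 3.58606 × 5.08938 = 263.011 kN.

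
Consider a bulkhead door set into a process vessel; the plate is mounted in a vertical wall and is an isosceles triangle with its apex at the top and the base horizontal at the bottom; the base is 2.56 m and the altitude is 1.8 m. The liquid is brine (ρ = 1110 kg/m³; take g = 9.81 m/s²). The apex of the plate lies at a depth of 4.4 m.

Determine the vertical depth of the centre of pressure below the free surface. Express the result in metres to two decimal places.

γ = ρg = 1110 × 9.81 / 1000 = 10.8891 kN/m³.
With the apex up, the centroid sits 2h/3 = 2 × 1.8/3 = 1.2 m below the apex, so the centroid depth is h_c = 4.4 + 1.2 = 5.6 m.
A = ½ × 2.56 × 1.8 = 2.304 m².
Resultant F = γ·h_c·A = 10.8891 × 5.6 × 2.304 = 140.496 kN.
I_c = b·h³/36 = 2.56 × 1.8³/36 = 0.41472 m⁴.
Centre of pressure: y_p = y_c + I_c/(y_c·A) = 5.6 + 0.41472/(5.6 × 2.304) = 5.6 + 0.0321429 = 5.63214 m along the plane.

h_p = 5.63 m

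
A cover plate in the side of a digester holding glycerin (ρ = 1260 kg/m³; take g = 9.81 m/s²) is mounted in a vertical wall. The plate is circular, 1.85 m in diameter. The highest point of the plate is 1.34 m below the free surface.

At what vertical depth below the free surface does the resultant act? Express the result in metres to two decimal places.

γ = ρg = 1260 × 9.81 / 1000 = 12.3606 kN/m³.
The centroid is at the centre, 0.925 m below the top of the plate, so the centroid depth is h_c = 1.34 + 0.925 = 2.265 m.
A = π(0.925)² = 2.68803 m².
Resultant F = γ·h_c·A = 12.3606 × 2.265 × 2.68803 = 75.2561 kN.
I_c = πr⁴/4 = π × 0.925⁴/4 = 0.574985 m⁴.
Centre of pressure: y_p = y_c + I_c/(y_c·A) = 2.265 + 0.574985/(2.265 × 2.68803) = 2.265 + 0.0944396 = 2.35944 m along the plane.

h_p = 2.36 m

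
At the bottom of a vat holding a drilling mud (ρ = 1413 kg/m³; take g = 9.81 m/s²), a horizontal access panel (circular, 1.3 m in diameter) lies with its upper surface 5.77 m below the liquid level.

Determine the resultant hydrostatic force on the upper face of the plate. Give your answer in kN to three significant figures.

γ = ρg = 1413 × 9.81 / 1000 = 13.86153 kN/m³.
The plate is horizontal, so pressure is uniform at p = γ·h = 13.86153 × 5.77 = 79.981 kN/m².
A = π(0.65)² = 1.32732 m².
F = p·A = 79.981 × 1.32732 = 106.16 kN.

F ≈ 106 kN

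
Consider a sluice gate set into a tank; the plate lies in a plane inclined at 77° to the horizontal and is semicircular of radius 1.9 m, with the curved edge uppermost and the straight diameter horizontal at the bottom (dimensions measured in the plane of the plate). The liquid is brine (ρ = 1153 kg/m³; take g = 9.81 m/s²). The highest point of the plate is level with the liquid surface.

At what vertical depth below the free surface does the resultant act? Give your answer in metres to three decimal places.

γ = ρg = 1153 × 9.81 / 1000 = 11.31093 kN/m³.
Let θ = 77° be the plate's angle to the horizontal; measure y along the incline from where the plane meets the free surface. Vertical depth h = y·sinθ with sinθ = 0.974370.
The centroid lies 4r/(3π) = 0.806385 m above the diameter, so r − 4r/(3π) = 1.9 − 0.806385 = 1.09361 m below the topmost point, so y_c = 1.09361 m and h_c = 1.09361 × 0.974370 = 1.06558 m.
A = πr²/2 = π × 1.9²/2 = 5.67057 m².
Resultant F = γ·h_c·A = 11.31093 × 1.06558 × 5.67057 = 68.3457 kN.
I_c = (π/8 − 8/(9π))·r⁴ = 0.109757 × 1.9⁴ = 1.43036 m⁴.
Centre of pressure: y_p = y_c + I_c/(y_c·A) = 1.09361 + 1.43036/(1.09361 × 5.67057) = 1.09361 + 0.230651 = 1.32426 m along the plane.
Vertically, h_p = y_p·sinθ = 1.32426 × 0.974370 = 1.29032 m.

h_p = 1.290 m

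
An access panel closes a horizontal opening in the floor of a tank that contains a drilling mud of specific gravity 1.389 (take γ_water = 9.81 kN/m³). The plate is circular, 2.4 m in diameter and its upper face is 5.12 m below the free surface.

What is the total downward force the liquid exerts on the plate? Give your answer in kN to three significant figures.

F ≈ 316 kN

γ = 1.389 × 9.81 = 13.62609 kN/m³.
The plate is horizontal, so pressure is uniform at p = γ·h = 13.62609 × 5.12 = 69.7656 kN/m².
A = π(1.2)² = 4.52389 m².
F = p·A = 69.7656 × 4.52389 = 315.612 kN.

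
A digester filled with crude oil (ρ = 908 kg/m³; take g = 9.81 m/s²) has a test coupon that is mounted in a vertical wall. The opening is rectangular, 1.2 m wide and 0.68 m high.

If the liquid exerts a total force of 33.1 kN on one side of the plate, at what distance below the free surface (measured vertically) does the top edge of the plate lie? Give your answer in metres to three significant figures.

γ = ρg = 908 × 9.81 / 1000 = 8.90748 kN/m³.
A = 1.2 × 0.68 = 0.816 m².
From F = γ·h_c·A, the centroid depth is h_c = 33.1/(8.90748 × 0.816) = 4.55389 m.
The centroid lies 0.68/2 = 0.34 m below the top edge, so the top edge sits at h_top = 4.55389 − 0.34 = 4.21389 m below the surface.

d_top ≈ 4.21 m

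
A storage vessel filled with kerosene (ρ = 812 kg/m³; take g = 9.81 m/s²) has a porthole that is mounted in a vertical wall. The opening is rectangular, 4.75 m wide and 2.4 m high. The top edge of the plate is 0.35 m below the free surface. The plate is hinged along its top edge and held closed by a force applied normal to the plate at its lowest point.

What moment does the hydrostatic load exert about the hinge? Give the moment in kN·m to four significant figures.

γ = ρg = 812 × 9.81 / 1000 = 7.96572 kN/m³.
The centroid lies 2.4/2 = 1.2 m below the top edge, so the centroid depth is h_c = 0.35 + 1.2 = 1.55 m.
A = 4.75 × 2.4 = 11.4 m².
Resultant F = γ·h_c·A = 7.96572 × 1.55 × 11.4 = 140.754 kN.
I_c = b·h³/12 = 4.75 × 2.4³/12 = 5.472 m⁴.
Centre of pressure: y_p = y_c + I_c/(y_c·A) = 1.55 + 5.472/(1.55 × 11.4) = 1.55 + 0.309677 = 1.85968 m along the plane.
The resultant acts 1.2 + 0.309677 = 1.50968 m (along the plate) below the hinge at the top edge, so the moment about the hinge is M = F × 1.50968 = 140.754 × 1.50968 = 212.493 kN·m.

M ≈ 212.5 kN·m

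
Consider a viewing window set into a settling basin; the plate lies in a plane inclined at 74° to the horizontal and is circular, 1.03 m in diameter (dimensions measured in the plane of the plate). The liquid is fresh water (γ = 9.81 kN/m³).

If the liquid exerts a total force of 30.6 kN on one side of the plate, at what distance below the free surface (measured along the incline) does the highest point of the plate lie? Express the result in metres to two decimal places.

y_top ≈ 3.38 m

γ = 9.81 kN/m³.
A = π(0.515)² = 0.833229 m².
From F = γ·h_c·A, the centroid depth is h_c = 30.6/(9.81 × 0.833229) = 3.74359 m.
Let θ = 74° be the plate's angle to the horizontal; measure y along the incline from where the plane meets the free surface. Vertical depth h = y·sinθ with sinθ = 0.961262.
Along the incline, y_c = h_c/sinθ = 3.74359/0.961262 = 3.89445 m.
The centroid is at the centre, 0.515 m below the top of the plate, so the highest point sits at y_top = 3.89445 − 0.515 = 3.37945 m along the incline.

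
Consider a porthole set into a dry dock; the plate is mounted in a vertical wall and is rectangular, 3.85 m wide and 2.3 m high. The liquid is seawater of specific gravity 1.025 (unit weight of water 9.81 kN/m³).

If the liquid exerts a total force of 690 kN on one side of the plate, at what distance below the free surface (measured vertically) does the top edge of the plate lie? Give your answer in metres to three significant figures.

d_top ≈ 6.60 m

γ = 1.025 × 9.81 = 10.05525 kN/m³.
A = 3.85 × 2.3 = 8.855 m².
From F = γ·h_c·A, the centroid depth is h_c = 690/(10.05525 × 8.855) = 7.74939 m.
The centroid lies 2.3/2 = 1.15 m below the top edge, so the top edge sits at h_top = 7.74939 − 1.15 = 6.59939 m below the surface.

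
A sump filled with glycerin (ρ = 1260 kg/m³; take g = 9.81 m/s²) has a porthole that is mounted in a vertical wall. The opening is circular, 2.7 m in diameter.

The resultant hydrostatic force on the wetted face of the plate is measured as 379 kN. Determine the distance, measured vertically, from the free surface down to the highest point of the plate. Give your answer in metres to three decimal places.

γ = ρg = 1260 × 9.81 / 1000 = 12.3606 kN/m³.
A = π(1.35)² = 5.72555 m².
From F = γ·h_c·A, the centroid depth is h_c = 379/(12.3606 × 5.72555) = 5.35528 m.
The centroid is at the centre, 1.35 m below the top of the plate, so the highest point sits at h_top = 5.35528 − 1.35 = 4.00528 m below the surface.

d_top ≈ 4.005 m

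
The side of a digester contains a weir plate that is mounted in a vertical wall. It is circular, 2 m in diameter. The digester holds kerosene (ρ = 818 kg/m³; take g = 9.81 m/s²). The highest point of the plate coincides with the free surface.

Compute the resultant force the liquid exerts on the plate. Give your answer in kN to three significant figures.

F ≈ 25.2 kN

γ = ρg = 818 × 9.81 / 1000 = 8.02458 kN/m³.
The centroid is at the centre, 1 m below the top of the plate, so the centroid depth is h_c = 1 m.
A = π(1)² = 3.14159 m².
Resultant F = γ·h_c·A = 8.02458 × 1 × 3.14159 = 25.2099 kN.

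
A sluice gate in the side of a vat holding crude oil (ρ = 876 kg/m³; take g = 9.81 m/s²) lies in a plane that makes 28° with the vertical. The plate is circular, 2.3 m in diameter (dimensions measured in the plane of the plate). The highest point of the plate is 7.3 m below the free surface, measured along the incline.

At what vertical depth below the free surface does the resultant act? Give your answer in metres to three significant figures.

h_p = 7.50 m

γ = ρg = 876 × 9.81 / 1000 = 8.59356 kN/m³.
The plate makes 28° with the vertical, i.e. θ = 90° − 28° = 62° to the horizontal. Measuring y along the incline from the free-surface line, vertical depth h = y·sinθ with sinθ = 0.882948.
The centroid is at the centre, 1.15 m below the top of the plate, so y_c = 7.3 + 1.15 = 8.45 m and h_c = 8.45 × 0.882948 = 7.46091 m.
A = π(1.15)² = 4.15476 m².
Resultant F = γ·h_c·A = 8.59356 × 7.46091 × 4.15476 = 266.386 kN.
I_c = πr⁴/4 = π × 1.15⁴/4 = 1.37367 m⁴.
Centre of pressure: y_p = y_c + I_c/(y_c·A) = 8.45 + 1.37367/(8.45 × 4.15476) = 8.45 + 0.0391273 = 8.48913 m along the plane.
Vertically, h_p = y_p·sinθ = 8.48913 × 0.882948 = 7.49546 m.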